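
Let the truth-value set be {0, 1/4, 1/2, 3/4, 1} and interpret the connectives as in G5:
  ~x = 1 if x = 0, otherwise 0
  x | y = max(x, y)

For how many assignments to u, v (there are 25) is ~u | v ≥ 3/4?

value 1: 9 assignments (counts)
value 3/4: 4 assignments (counts)
value 1/2: 4 assignments
value 1/4: 4 assignments
value 0: 4 assignments
So 13 of the 25 assignments meet the threshold.

13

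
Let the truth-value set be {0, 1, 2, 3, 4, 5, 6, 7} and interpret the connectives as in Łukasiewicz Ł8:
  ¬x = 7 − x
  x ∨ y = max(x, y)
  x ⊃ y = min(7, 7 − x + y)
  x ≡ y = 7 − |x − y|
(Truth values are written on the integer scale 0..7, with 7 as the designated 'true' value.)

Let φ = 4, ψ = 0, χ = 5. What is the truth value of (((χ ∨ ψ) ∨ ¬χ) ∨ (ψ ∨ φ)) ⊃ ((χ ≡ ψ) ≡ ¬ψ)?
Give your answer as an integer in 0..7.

4

χ ∨ ψ = 5 ∨ 0 = 5
¬χ = ¬5 = 2
(χ ∨ ψ) ∨ ¬χ = 5 ∨ 2 = 5
ψ ∨ φ = 0 ∨ 4 = 4
((χ ∨ ψ) ∨ ¬χ) ∨ (ψ ∨ φ) = 5 ∨ 4 = 5
χ ≡ ψ = 5 ≡ 0 = 2
¬ψ = ¬0 = 7
(χ ≡ ψ) ≡ ¬ψ = 2 ≡ 7 = 2
(((χ ∨ ψ) ∨ ¬χ) ∨ (ψ ∨ φ)) ⊃ ((χ ≡ ψ) ≡ ¬ψ) = 5 ⊃ 2 = 4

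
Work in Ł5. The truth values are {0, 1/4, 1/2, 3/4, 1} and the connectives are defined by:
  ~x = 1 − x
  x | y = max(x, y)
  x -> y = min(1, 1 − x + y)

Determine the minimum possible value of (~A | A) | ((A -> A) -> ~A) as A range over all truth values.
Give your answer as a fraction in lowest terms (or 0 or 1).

Take A = 1/2:
~A = ~1/2 = 1/2
~A | A = 1/2 | 1/2 = 1/2
A -> A = 1/2 -> 1/2 = 1
~A = ~1/2 = 1/2
(A -> A) -> ~A = 1 -> 1/2 = 1/2
(~A | A) | ((A -> A) -> ~A) = 1/2 | 1/2 = 1/2
No assignment yields a value below 1/2, so this is the minimum.

1/2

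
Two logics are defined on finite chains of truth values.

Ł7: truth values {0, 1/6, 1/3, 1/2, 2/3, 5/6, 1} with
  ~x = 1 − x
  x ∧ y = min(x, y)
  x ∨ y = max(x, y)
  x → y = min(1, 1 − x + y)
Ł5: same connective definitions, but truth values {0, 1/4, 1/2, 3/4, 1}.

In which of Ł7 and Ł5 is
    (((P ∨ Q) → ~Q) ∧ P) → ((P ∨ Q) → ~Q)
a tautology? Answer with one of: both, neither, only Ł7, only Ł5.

both

In Ł7: every assignment gives 1 — tautology.
In Ł5: every assignment gives 1 — tautology.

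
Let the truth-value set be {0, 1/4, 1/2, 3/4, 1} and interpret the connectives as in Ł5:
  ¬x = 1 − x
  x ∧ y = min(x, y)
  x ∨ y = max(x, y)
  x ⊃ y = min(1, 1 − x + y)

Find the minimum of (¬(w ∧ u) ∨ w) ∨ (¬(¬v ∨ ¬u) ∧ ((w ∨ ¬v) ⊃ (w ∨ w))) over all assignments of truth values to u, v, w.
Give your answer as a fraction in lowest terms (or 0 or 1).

1/2

Take u = 1/2, v = 0, w = 1/2:
w ∧ u = 1/2 ∧ 1/2 = 1/2
¬(w ∧ u) = ¬1/2 = 1/2
¬(w ∧ u) ∨ w = 1/2 ∨ 1/2 = 1/2
¬v = ¬0 = 1
¬u = ¬1/2 = 1/2
¬v ∨ ¬u = 1 ∨ 1/2 = 1
¬(¬v ∨ ¬u) = ¬1 = 0
¬v = ¬0 = 1
w ∨ ¬v = 1/2 ∨ 1 = 1
w ∨ w = 1/2 ∨ 1/2 = 1/2
(w ∨ ¬v) ⊃ (w ∨ w) = 1 ⊃ 1/2 = 1/2
¬(¬v ∨ ¬u) ∧ ((w ∨ ¬v) ⊃ (w ∨ w)) = 0 ∧ 1/2 = 0
(¬(w ∧ u) ∨ w) ∨ (¬(¬v ∨ ¬u) ∧ ((w ∨ ¬v) ⊃ (w ∨ w))) = 1/2 ∨ 0 = 1/2
No assignment yields a value below 1/2, so this is the minimum.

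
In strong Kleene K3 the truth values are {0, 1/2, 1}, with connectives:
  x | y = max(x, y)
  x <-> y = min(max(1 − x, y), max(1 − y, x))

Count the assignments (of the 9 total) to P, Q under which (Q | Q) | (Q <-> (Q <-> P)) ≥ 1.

4

P = 0, Q = 0 ↦ 0  <
P = 0, Q = 1/2 ↦ 1/2  <
P = 0, Q = 1 ↦ 1  ≥
P = 1/2, Q = 0 ↦ 1/2  <
P = 1/2, Q = 1/2 ↦ 1/2  <
P = 1/2, Q = 1 ↦ 1  ≥
P = 1, Q = 0 ↦ 1  ≥
P = 1, Q = 1/2 ↦ 1/2  <
P = 1, Q = 1 ↦ 1  ≥
So 4 of the 9 assignments meet the threshold.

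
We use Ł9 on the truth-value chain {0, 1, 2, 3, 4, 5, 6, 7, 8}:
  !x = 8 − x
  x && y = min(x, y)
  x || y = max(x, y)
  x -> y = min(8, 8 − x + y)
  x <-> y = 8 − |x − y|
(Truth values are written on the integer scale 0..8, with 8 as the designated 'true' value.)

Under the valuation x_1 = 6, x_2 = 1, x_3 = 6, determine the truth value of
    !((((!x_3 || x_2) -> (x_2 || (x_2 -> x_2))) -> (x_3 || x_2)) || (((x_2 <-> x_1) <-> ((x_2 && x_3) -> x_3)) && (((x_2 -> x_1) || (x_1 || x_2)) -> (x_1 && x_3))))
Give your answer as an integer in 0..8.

!x_3 = !6 = 2
!x_3 || x_2 = 2 || 1 = 2
x_2 -> x_2 = 1 -> 1 = 8
x_2 || (x_2 -> x_2) = 1 || 8 = 8
(!x_3 || x_2) -> (x_2 || (x_2 -> x_2)) = 2 -> 8 = 8
x_3 || x_2 = 6 || 1 = 6
((!x_3 || x_2) -> (x_2 || (x_2 -> x_2))) -> (x_3 || x_2) = 8 -> 6 = 6
x_2 <-> x_1 = 1 <-> 6 = 3
x_2 && x_3 = 1 && 6 = 1
(x_2 && x_3) -> x_3 = 1 -> 6 = 8
(x_2 <-> x_1) <-> ((x_2 && x_3) -> x_3) = 3 <-> 8 = 3
x_2 -> x_1 = 1 -> 6 = 8
x_1 || x_2 = 6 || 1 = 6
(x_2 -> x_1) || (x_1 || x_2) = 8 || 6 = 8
x_1 && x_3 = 6 && 6 = 6
((x_2 -> x_1) || (x_1 || x_2)) -> (x_1 && x_3) = 8 -> 6 = 6
((x_2 <-> x_1) <-> ((x_2 && x_3) -> x_3)) && (((x_2 -> x_1) || (x_1 || x_2)) -> (x_1 && x_3)) = 3 && 6 = 3
(((!x_3 || x_2) -> (x_2 || (x_2 -> x_2))) -> (x_3 || x_2)) || (((x_2 <-> x_1) <-> ((x_2 && x_3) -> x_3)) && (((x_2 -> x_1) || (x_1 || x_2)) -> (x_1 && x_3))) = 6 || 3 = 6
!((((!x_3 || x_2) -> (x_2 || (x_2 -> x_2))) -> (x_3 || x_2)) || (((x_2 <-> x_1) <-> ((x_2 && x_3) -> x_3)) && (((x_2 -> x_1) || (x_1 || x_2)) -> (x_1 && x_3)))) = !6 = 2

2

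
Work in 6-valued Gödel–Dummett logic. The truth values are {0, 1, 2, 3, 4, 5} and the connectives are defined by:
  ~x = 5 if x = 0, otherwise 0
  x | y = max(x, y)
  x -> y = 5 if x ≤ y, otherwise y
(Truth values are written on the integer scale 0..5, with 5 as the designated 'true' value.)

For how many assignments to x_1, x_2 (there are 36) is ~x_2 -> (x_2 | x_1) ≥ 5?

value 5: 31 assignments (counts)
value 4: 1 assignment
value 3: 1 assignment
value 2: 1 assignment
value 1: 1 assignment
value 0: 1 assignment
So 31 of the 36 assignments meet the threshold.

31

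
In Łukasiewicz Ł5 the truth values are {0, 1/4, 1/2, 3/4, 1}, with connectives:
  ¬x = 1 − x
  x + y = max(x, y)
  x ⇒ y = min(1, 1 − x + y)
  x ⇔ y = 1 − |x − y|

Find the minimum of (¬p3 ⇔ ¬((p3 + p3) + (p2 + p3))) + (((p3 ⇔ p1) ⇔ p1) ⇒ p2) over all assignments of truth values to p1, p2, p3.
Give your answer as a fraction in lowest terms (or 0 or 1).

1/2

Take p1 = 1/2, p2 = 1/2, p3 = 0:
¬p3 = ¬0 = 1
p3 + p3 = 0 + 0 = 0
p2 + p3 = 1/2 + 0 = 1/2
(p3 + p3) + (p2 + p3) = 0 + 1/2 = 1/2
¬((p3 + p3) + (p2 + p3)) = ¬1/2 = 1/2
¬p3 ⇔ ¬((p3 + p3) + (p2 + p3)) = 1 ⇔ 1/2 = 1/2
p3 ⇔ p1 = 0 ⇔ 1/2 = 1/2
(p3 ⇔ p1) ⇔ p1 = 1/2 ⇔ 1/2 = 1
((p3 ⇔ p1) ⇔ p1) ⇒ p2 = 1 ⇒ 1/2 = 1/2
(¬p3 ⇔ ¬((p3 + p3) + (p2 + p3))) + (((p3 ⇔ p1) ⇔ p1) ⇒ p2) = 1/2 + 1/2 = 1/2
No assignment yields a value below 1/2, so this is the minimum.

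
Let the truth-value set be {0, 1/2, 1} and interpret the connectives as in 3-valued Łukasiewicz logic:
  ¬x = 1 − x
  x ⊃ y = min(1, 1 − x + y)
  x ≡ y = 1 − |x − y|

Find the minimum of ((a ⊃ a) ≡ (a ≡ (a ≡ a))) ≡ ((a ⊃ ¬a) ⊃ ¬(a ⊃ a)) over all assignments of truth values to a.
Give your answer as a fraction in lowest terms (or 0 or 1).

Take a = 1/2:
a ⊃ a = 1/2 ⊃ 1/2 = 1
a ≡ a = 1/2 ≡ 1/2 = 1
a ≡ (a ≡ a) = 1/2 ≡ 1 = 1/2
(a ⊃ a) ≡ (a ≡ (a ≡ a)) = 1 ≡ 1/2 = 1/2
¬a = ¬1/2 = 1/2
a ⊃ ¬a = 1/2 ⊃ 1/2 = 1
a ⊃ a = 1/2 ⊃ 1/2 = 1
¬(a ⊃ a) = ¬1 = 0
(a ⊃ ¬a) ⊃ ¬(a ⊃ a) = 1 ⊃ 0 = 0
((a ⊃ a) ≡ (a ≡ (a ≡ a))) ≡ ((a ⊃ ¬a) ⊃ ¬(a ⊃ a)) = 1/2 ≡ 0 = 1/2
No assignment yields a value below 1/2, so this is the minimum.

1/2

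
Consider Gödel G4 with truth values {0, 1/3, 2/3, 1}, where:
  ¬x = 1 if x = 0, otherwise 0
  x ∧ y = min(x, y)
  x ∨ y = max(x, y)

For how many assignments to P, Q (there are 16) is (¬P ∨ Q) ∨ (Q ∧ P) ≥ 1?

P = 0, Q = 0 ↦ 1  ≥
P = 0, Q = 1/3 ↦ 1  ≥
P = 0, Q = 2/3 ↦ 1  ≥
P = 0, Q = 1 ↦ 1  ≥
P = 1/3, Q = 0 ↦ 0  <
P = 1/3, Q = 1/3 ↦ 1/3  <
P = 1/3, Q = 2/3 ↦ 2/3  <
P = 1/3, Q = 1 ↦ 1  ≥
P = 2/3, Q = 0 ↦ 0  <
P = 2/3, Q = 1/3 ↦ 1/3  <
P = 2/3, Q = 2/3 ↦ 2/3  <
P = 2/3, Q = 1 ↦ 1  ≥
P = 1, Q = 0 ↦ 0  <
P = 1, Q = 1/3 ↦ 1/3  <
P = 1, Q = 2/3 ↦ 2/3  <
P = 1, Q = 1 ↦ 1  ≥
So 7 of the 16 assignments meet the threshold.

7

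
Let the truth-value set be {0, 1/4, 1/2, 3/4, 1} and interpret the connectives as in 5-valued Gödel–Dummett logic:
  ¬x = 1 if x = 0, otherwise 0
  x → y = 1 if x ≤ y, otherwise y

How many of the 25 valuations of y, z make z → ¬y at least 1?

9

value 1: 9 assignments (counts)
value 0: 16 assignments
So 9 of the 25 assignments meet the threshold.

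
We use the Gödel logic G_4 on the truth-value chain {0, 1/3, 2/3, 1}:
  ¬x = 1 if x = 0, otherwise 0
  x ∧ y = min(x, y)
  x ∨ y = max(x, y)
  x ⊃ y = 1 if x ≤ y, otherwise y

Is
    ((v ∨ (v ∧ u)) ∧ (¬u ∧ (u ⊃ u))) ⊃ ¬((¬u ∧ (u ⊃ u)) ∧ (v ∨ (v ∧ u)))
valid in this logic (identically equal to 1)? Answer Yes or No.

No

Counterexample: take u = 0, v = 1/3.
v ∧ u = 1/3 ∧ 0 = 0
v ∨ (v ∧ u) = 1/3 ∨ 0 = 1/3
¬u = ¬0 = 1
u ⊃ u = 0 ⊃ 0 = 1
¬u ∧ (u ⊃ u) = 1 ∧ 1 = 1
(v ∨ (v ∧ u)) ∧ (¬u ∧ (u ⊃ u)) = 1/3 ∧ 1 = 1/3
(¬u ∧ (u ⊃ u)) ∧ (v ∨ (v ∧ u)) = 1 ∧ 1/3 = 1/3
¬((¬u ∧ (u ⊃ u)) ∧ (v ∨ (v ∧ u))) = ¬1/3 = 0
((v ∨ (v ∧ u)) ∧ (¬u ∧ (u ⊃ u))) ⊃ ¬((¬u ∧ (u ⊃ u)) ∧ (v ∨ (v ∧ u))) = 1/3 ⊃ 0 = 0
This gives 0 ≠ 1.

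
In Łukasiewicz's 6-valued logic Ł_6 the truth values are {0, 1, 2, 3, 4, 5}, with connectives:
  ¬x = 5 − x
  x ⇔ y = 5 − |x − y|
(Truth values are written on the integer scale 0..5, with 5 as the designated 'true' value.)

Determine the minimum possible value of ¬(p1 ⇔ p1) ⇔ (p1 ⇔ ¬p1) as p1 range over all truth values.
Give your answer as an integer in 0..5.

Take p1 = 2:
p1 ⇔ p1 = 2 ⇔ 2 = 5
¬(p1 ⇔ p1) = ¬5 = 0
¬p1 = ¬2 = 3
p1 ⇔ ¬p1 = 2 ⇔ 3 = 4
¬(p1 ⇔ p1) ⇔ (p1 ⇔ ¬p1) = 0 ⇔ 4 = 1
No assignment yields a value below 1, so this is the minimum.

1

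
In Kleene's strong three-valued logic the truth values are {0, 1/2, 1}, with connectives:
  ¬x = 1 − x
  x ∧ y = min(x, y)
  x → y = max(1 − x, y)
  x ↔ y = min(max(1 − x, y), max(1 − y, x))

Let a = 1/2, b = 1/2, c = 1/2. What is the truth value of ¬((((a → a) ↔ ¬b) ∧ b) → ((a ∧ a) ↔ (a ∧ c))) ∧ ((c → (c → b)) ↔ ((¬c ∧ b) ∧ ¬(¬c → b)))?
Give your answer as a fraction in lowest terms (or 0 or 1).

1/2

a → a = 1/2 → 1/2 = 1/2
¬b = ¬1/2 = 1/2
(a → a) ↔ ¬b = 1/2 ↔ 1/2 = 1/2
((a → a) ↔ ¬b) ∧ b = 1/2 ∧ 1/2 = 1/2
a ∧ a = 1/2 ∧ 1/2 = 1/2
a ∧ c = 1/2 ∧ 1/2 = 1/2
(a ∧ a) ↔ (a ∧ c) = 1/2 ↔ 1/2 = 1/2
(((a → a) ↔ ¬b) ∧ b) → ((a ∧ a) ↔ (a ∧ c)) = 1/2 → 1/2 = 1/2
¬((((a → a) ↔ ¬b) ∧ b) → ((a ∧ a) ↔ (a ∧ c))) = ¬1/2 = 1/2
c → b = 1/2 → 1/2 = 1/2
c → (c → b) = 1/2 → 1/2 = 1/2
¬c = ¬1/2 = 1/2
¬c ∧ b = 1/2 ∧ 1/2 = 1/2
¬c = ¬1/2 = 1/2
¬c → b = 1/2 → 1/2 = 1/2
¬(¬c → b) = ¬1/2 = 1/2
(¬c ∧ b) ∧ ¬(¬c → b) = 1/2 ∧ 1/2 = 1/2
(c → (c → b)) ↔ ((¬c ∧ b) ∧ ¬(¬c → b)) = 1/2 ↔ 1/2 = 1/2
¬((((a → a) ↔ ¬b) ∧ b) → ((a ∧ a) ↔ (a ∧ c))) ∧ ((c → (c → b)) ↔ ((¬c ∧ b) ∧ ¬(¬c → b))) = 1/2 ∧ 1/2 = 1/2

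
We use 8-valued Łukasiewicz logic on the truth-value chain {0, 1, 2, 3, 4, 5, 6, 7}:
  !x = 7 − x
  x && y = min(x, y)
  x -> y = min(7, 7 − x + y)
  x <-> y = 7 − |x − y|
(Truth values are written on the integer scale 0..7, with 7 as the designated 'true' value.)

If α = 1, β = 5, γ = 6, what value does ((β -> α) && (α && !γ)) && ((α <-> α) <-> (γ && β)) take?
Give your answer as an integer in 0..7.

β -> α = 5 -> 1 = 3
!γ = !6 = 1
α && !γ = 1 && 1 = 1
(β -> α) && (α && !γ) = 3 && 1 = 1
α <-> α = 1 <-> 1 = 7
γ && β = 6 && 5 = 5
(α <-> α) <-> (γ && β) = 7 <-> 5 = 5
((β -> α) && (α && !γ)) && ((α <-> α) <-> (γ && β)) = 1 && 5 = 1

1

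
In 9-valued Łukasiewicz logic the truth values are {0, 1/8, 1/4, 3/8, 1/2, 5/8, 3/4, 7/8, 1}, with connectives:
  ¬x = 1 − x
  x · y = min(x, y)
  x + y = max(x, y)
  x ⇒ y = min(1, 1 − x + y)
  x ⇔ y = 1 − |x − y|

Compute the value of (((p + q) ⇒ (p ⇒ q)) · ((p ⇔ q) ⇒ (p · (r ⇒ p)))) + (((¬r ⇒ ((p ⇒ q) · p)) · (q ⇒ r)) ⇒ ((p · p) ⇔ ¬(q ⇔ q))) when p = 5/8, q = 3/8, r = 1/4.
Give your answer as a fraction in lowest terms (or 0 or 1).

7/8

p + q = 5/8 + 3/8 = 5/8
p ⇒ q = 5/8 ⇒ 3/8 = 3/4
(p + q) ⇒ (p ⇒ q) = 5/8 ⇒ 3/4 = 1
p ⇔ q = 5/8 ⇔ 3/8 = 3/4
r ⇒ p = 1/4 ⇒ 5/8 = 1
p · (r ⇒ p) = 5/8 · 1 = 5/8
(p ⇔ q) ⇒ (p · (r ⇒ p)) = 3/4 ⇒ 5/8 = 7/8
((p + q) ⇒ (p ⇒ q)) · ((p ⇔ q) ⇒ (p · (r ⇒ p))) = 1 · 7/8 = 7/8
¬r = ¬1/4 = 3/4
p ⇒ q = 5/8 ⇒ 3/8 = 3/4
(p ⇒ q) · p = 3/4 · 5/8 = 5/8
¬r ⇒ ((p ⇒ q) · p) = 3/4 ⇒ 5/8 = 7/8
q ⇒ r = 3/8 ⇒ 1/4 = 7/8
(¬r ⇒ ((p ⇒ q) · p)) · (q ⇒ r) = 7/8 · 7/8 = 7/8
p · p = 5/8 · 5/8 = 5/8
q ⇔ q = 3/8 ⇔ 3/8 = 1
¬(q ⇔ q) = ¬1 = 0
(p · p) ⇔ ¬(q ⇔ q) = 5/8 ⇔ 0 = 3/8
((¬r ⇒ ((p ⇒ q) · p)) · (q ⇒ r)) ⇒ ((p · p) ⇔ ¬(q ⇔ q)) = 7/8 ⇒ 3/8 = 1/2
(((p + q) ⇒ (p ⇒ q)) · ((p ⇔ q) ⇒ (p · (r ⇒ p)))) + (((¬r ⇒ ((p ⇒ q) · p)) · (q ⇒ r)) ⇒ ((p · p) ⇔ ¬(q ⇔ q))) = 7/8 + 1/2 = 7/8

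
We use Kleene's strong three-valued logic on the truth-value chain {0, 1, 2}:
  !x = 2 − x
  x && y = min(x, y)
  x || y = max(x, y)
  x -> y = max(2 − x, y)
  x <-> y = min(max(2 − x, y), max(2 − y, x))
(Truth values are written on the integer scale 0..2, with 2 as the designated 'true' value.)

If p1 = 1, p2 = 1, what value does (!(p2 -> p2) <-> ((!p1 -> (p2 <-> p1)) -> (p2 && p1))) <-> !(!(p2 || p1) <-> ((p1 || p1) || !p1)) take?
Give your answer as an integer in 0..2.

1

p2 -> p2 = 1 -> 1 = 1
!(p2 -> p2) = !1 = 1
!p1 = !1 = 1
p2 <-> p1 = 1 <-> 1 = 1
!p1 -> (p2 <-> p1) = 1 -> 1 = 1
p2 && p1 = 1 && 1 = 1
(!p1 -> (p2 <-> p1)) -> (p2 && p1) = 1 -> 1 = 1
!(p2 -> p2) <-> ((!p1 -> (p2 <-> p1)) -> (p2 && p1)) = 1 <-> 1 = 1
p2 || p1 = 1 || 1 = 1
!(p2 || p1) = !1 = 1
p1 || p1 = 1 || 1 = 1
!p1 = !1 = 1
(p1 || p1) || !p1 = 1 || 1 = 1
!(p2 || p1) <-> ((p1 || p1) || !p1) = 1 <-> 1 = 1
!(!(p2 || p1) <-> ((p1 || p1) || !p1)) = !1 = 1
(!(p2 -> p2) <-> ((!p1 -> (p2 <-> p1)) -> (p2 && p1))) <-> !(!(p2 || p1) <-> ((p1 || p1) || !p1)) = 1 <-> 1 = 1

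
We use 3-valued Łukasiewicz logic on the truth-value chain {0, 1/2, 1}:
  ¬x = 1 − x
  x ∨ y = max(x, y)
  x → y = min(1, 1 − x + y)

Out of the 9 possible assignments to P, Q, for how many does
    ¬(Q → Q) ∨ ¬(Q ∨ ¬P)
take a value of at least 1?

1

P = 0, Q = 0 ↦ 0  <
P = 0, Q = 1/2 ↦ 0  <
P = 0, Q = 1 ↦ 0  <
P = 1/2, Q = 0 ↦ 1/2  <
P = 1/2, Q = 1/2 ↦ 1/2  <
P = 1/2, Q = 1 ↦ 0  <
P = 1, Q = 0 ↦ 1  ≥
P = 1, Q = 1/2 ↦ 1/2  <
P = 1, Q = 1 ↦ 0  <
So 1 of the 9 assignments meets the threshold.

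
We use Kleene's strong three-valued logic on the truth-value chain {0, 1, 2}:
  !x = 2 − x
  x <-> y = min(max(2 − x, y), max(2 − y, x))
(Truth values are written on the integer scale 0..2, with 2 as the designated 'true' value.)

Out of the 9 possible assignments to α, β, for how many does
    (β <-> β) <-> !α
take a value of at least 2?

α = 0, β = 0 ↦ 2  ≥
α = 0, β = 1 ↦ 1  <
α = 0, β = 2 ↦ 2  ≥
α = 1, β = 0 ↦ 1  <
α = 1, β = 1 ↦ 1  <
α = 1, β = 2 ↦ 1  <
α = 2, β = 0 ↦ 0  <
α = 2, β = 1 ↦ 1  <
α = 2, β = 2 ↦ 0  <
So 2 of the 9 assignments meet the threshold.

2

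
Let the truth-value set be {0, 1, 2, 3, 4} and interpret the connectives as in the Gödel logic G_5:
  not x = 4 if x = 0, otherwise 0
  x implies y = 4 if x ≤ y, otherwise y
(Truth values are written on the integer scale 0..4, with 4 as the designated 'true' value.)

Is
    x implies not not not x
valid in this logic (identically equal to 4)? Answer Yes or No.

Counterexample: take x = 1.
not x = not 1 = 0
not not x = not 0 = 4
not not not x = not 4 = 0
x implies not not not x = 1 implies 0 = 0
This gives 0 ≠ 4.

No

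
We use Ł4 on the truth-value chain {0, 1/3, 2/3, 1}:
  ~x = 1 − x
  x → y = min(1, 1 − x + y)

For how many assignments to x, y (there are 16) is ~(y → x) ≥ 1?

x = 0, y = 0 ↦ 0  <
x = 0, y = 1/3 ↦ 1/3  <
x = 0, y = 2/3 ↦ 2/3  <
x = 0, y = 1 ↦ 1  ≥
x = 1/3, y = 0 ↦ 0  <
x = 1/3, y = 1/3 ↦ 0  <
x = 1/3, y = 2/3 ↦ 1/3  <
x = 1/3, y = 1 ↦ 2/3  <
x = 2/3, y = 0 ↦ 0  <
x = 2/3, y = 1/3 ↦ 0  <
x = 2/3, y = 2/3 ↦ 0  <
x = 2/3, y = 1 ↦ 1/3  <
x = 1, y = 0 ↦ 0  <
x = 1, y = 1/3 ↦ 0  <
x = 1, y = 2/3 ↦ 0  <
x = 1, y = 1 ↦ 0  <
So 1 of the 16 assignments meets the threshold.

1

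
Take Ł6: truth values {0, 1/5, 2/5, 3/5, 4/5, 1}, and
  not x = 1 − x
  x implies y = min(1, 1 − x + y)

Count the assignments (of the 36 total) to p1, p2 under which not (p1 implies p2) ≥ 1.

value 1: 1 assignment (counts)
value 4/5: 2 assignments
value 3/5: 3 assignments
value 2/5: 4 assignments
value 1/5: 5 assignments
value 0: 21 assignments
So 1 of the 36 assignments meets the threshold.

1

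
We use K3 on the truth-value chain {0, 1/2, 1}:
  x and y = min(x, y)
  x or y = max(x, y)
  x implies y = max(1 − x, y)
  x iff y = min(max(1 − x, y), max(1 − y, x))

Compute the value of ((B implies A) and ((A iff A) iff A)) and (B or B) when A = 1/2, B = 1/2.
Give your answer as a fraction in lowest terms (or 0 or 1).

1/2

B implies A = 1/2 implies 1/2 = 1/2
A iff A = 1/2 iff 1/2 = 1/2
(A iff A) iff A = 1/2 iff 1/2 = 1/2
(B implies A) and ((A iff A) iff A) = 1/2 and 1/2 = 1/2
B or B = 1/2 or 1/2 = 1/2
((B implies A) and ((A iff A) iff A)) and (B or B) = 1/2 and 1/2 = 1/2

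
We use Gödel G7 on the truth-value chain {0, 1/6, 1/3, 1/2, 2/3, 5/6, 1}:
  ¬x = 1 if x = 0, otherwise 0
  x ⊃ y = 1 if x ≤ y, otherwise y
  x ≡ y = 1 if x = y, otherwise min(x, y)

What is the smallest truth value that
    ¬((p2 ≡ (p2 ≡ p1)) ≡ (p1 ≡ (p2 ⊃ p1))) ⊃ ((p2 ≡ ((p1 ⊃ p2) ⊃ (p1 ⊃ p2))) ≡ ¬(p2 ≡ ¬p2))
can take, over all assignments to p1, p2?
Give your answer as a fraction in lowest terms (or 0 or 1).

1/6

Take p1 = 0, p2 = 1/6:
p2 ≡ p1 = 1/6 ≡ 0 = 0
p2 ≡ (p2 ≡ p1) = 1/6 ≡ 0 = 0
p2 ⊃ p1 = 1/6 ⊃ 0 = 0
p1 ≡ (p2 ⊃ p1) = 0 ≡ 0 = 1
(p2 ≡ (p2 ≡ p1)) ≡ (p1 ≡ (p2 ⊃ p1)) = 0 ≡ 1 = 0
¬((p2 ≡ (p2 ≡ p1)) ≡ (p1 ≡ (p2 ⊃ p1))) = ¬0 = 1
p1 ⊃ p2 = 0 ⊃ 1/6 = 1
p1 ⊃ p2 = 0 ⊃ 1/6 = 1
(p1 ⊃ p2) ⊃ (p1 ⊃ p2) = 1 ⊃ 1 = 1
p2 ≡ ((p1 ⊃ p2) ⊃ (p1 ⊃ p2)) = 1/6 ≡ 1 = 1/6
¬p2 = ¬1/6 = 0
p2 ≡ ¬p2 = 1/6 ≡ 0 = 0
¬(p2 ≡ ¬p2) = ¬0 = 1
(p2 ≡ ((p1 ⊃ p2) ⊃ (p1 ⊃ p2))) ≡ ¬(p2 ≡ ¬p2) = 1/6 ≡ 1 = 1/6
¬((p2 ≡ (p2 ≡ p1)) ≡ (p1 ≡ (p2 ⊃ p1))) ⊃ ((p2 ≡ ((p1 ⊃ p2) ⊃ (p1 ⊃ p2))) ≡ ¬(p2 ≡ ¬p2)) = 1 ⊃ 1/6 = 1/6
No assignment yields a value below 1/6, so this is the minimum.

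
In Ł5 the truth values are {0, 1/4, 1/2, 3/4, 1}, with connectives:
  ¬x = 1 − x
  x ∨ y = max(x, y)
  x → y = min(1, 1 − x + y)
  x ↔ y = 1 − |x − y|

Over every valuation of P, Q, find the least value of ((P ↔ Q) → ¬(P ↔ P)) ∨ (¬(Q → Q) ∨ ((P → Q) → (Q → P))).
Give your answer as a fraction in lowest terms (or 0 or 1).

1/2

Take P = 0, Q = 1/2:
P ↔ Q = 0 ↔ 1/2 = 1/2
P ↔ P = 0 ↔ 0 = 1
¬(P ↔ P) = ¬1 = 0
(P ↔ Q) → ¬(P ↔ P) = 1/2 → 0 = 1/2
Q → Q = 1/2 → 1/2 = 1
¬(Q → Q) = ¬1 = 0
P → Q = 0 → 1/2 = 1
Q → P = 1/2 → 0 = 1/2
(P → Q) → (Q → P) = 1 → 1/2 = 1/2
¬(Q → Q) ∨ ((P → Q) → (Q → P)) = 0 ∨ 1/2 = 1/2
((P ↔ Q) → ¬(P ↔ P)) ∨ (¬(Q → Q) ∨ ((P → Q) → (Q → P))) = 1/2 ∨ 1/2 = 1/2
No assignment yields a value below 1/2, so this is the minimum.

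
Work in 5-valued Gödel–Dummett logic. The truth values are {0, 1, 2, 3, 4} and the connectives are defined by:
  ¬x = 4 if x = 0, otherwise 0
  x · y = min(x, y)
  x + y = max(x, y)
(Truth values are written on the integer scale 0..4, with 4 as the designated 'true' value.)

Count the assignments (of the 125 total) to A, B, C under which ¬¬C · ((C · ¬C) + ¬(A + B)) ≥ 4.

4

value 4: 4 assignments (counts)
value 0: 121 assignments
So 4 of the 125 assignments meet the threshold.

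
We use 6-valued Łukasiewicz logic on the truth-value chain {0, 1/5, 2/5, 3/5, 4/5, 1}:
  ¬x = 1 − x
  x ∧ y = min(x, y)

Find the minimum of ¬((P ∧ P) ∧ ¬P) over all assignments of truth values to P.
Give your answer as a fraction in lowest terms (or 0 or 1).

Take P = 2/5:
P ∧ P = 2/5 ∧ 2/5 = 2/5
¬P = ¬2/5 = 3/5
(P ∧ P) ∧ ¬P = 2/5 ∧ 3/5 = 2/5
¬((P ∧ P) ∧ ¬P) = ¬2/5 = 3/5
No assignment yields a value below 3/5, so this is the minimum.

3/5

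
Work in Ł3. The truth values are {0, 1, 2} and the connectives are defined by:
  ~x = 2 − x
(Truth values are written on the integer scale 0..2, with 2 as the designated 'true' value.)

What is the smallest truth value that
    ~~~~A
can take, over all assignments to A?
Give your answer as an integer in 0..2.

0

Take A = 0:
~A = ~0 = 2
~~A = ~2 = 0
~~~A = ~0 = 2
~~~~A = ~2 = 0
No assignment yields a value below 0, so this is the minimum.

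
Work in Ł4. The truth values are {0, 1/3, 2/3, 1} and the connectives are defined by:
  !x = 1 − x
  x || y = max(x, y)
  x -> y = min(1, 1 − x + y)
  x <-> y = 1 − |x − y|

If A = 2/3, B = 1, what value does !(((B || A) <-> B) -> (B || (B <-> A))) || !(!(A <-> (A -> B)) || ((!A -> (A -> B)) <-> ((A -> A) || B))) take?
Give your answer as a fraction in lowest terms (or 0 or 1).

0

B || A = 1 || 2/3 = 1
(B || A) <-> B = 1 <-> 1 = 1
B <-> A = 1 <-> 2/3 = 2/3
B || (B <-> A) = 1 || 2/3 = 1
((B || A) <-> B) -> (B || (B <-> A)) = 1 -> 1 = 1
!(((B || A) <-> B) -> (B || (B <-> A))) = !1 = 0
A -> B = 2/3 -> 1 = 1
A <-> (A -> B) = 2/3 <-> 1 = 2/3
!(A <-> (A -> B)) = !2/3 = 1/3
!A = !2/3 = 1/3
A -> B = 2/3 -> 1 = 1
!A -> (A -> B) = 1/3 -> 1 = 1
A -> A = 2/3 -> 2/3 = 1
(A -> A) || B = 1 || 1 = 1
(!A -> (A -> B)) <-> ((A -> A) || B) = 1 <-> 1 = 1
!(A <-> (A -> B)) || ((!A -> (A -> B)) <-> ((A -> A) || B)) = 1/3 || 1 = 1
!(!(A <-> (A -> B)) || ((!A -> (A -> B)) <-> ((A -> A) || B))) = !1 = 0
!(((B || A) <-> B) -> (B || (B <-> A))) || !(!(A <-> (A -> B)) || ((!A -> (A -> B)) <-> ((A -> A) || B))) = 0 || 0 = 0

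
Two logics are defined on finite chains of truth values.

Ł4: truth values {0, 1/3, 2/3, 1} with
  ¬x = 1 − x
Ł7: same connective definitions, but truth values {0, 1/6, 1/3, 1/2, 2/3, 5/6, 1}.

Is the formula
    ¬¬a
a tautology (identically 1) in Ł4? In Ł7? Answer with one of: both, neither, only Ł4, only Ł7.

In Ł4: at a = 0 the value is 0 — not a tautology.
In Ł7: at a = 0 the value is 0 — not a tautology.

neither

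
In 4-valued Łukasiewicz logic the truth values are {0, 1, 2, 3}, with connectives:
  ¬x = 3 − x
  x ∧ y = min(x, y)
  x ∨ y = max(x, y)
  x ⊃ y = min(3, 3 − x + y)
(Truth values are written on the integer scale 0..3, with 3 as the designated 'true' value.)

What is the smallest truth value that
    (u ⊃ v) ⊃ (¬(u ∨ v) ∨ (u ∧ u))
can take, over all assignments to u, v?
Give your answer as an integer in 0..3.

0

Take u = 0, v = 3:
u ⊃ v = 0 ⊃ 3 = 3
u ∨ v = 0 ∨ 3 = 3
¬(u ∨ v) = ¬3 = 0
u ∧ u = 0 ∧ 0 = 0
¬(u ∨ v) ∨ (u ∧ u) = 0 ∨ 0 = 0
(u ⊃ v) ⊃ (¬(u ∨ v) ∨ (u ∧ u)) = 3 ⊃ 0 = 0
No assignment yields a value below 0, so this is the minimum.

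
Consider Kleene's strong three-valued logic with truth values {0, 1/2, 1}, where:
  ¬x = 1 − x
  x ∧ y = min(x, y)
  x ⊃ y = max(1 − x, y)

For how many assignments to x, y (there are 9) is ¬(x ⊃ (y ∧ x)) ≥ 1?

1

x = 0, y = 0 ↦ 0  <
x = 0, y = 1/2 ↦ 0  <
x = 0, y = 1 ↦ 0  <
x = 1/2, y = 0 ↦ 1/2  <
x = 1/2, y = 1/2 ↦ 1/2  <
x = 1/2, y = 1 ↦ 1/2  <
x = 1, y = 0 ↦ 1  ≥
x = 1, y = 1/2 ↦ 1/2  <
x = 1, y = 1 ↦ 0  <
So 1 of the 9 assignments meets the threshold.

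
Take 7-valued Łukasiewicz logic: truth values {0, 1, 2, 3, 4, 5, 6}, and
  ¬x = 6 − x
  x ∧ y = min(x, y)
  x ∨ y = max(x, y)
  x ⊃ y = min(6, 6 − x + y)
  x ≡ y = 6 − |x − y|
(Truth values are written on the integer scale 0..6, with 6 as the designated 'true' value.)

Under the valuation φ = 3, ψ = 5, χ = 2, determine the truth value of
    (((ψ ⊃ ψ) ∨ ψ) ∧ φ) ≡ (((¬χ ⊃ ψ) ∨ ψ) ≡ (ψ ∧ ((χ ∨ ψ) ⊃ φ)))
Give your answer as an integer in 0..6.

ψ ⊃ ψ = 5 ⊃ 5 = 6
(ψ ⊃ ψ) ∨ ψ = 6 ∨ 5 = 6
((ψ ⊃ ψ) ∨ ψ) ∧ φ = 6 ∧ 3 = 3
¬χ = ¬2 = 4
¬χ ⊃ ψ = 4 ⊃ 5 = 6
(¬χ ⊃ ψ) ∨ ψ = 6 ∨ 5 = 6
χ ∨ ψ = 2 ∨ 5 = 5
(χ ∨ ψ) ⊃ φ = 5 ⊃ 3 = 4
ψ ∧ ((χ ∨ ψ) ⊃ φ) = 5 ∧ 4 = 4
((¬χ ⊃ ψ) ∨ ψ) ≡ (ψ ∧ ((χ ∨ ψ) ⊃ φ)) = 6 ≡ 4 = 4
(((ψ ⊃ ψ) ∨ ψ) ∧ φ) ≡ (((¬χ ⊃ ψ) ∨ ψ) ≡ (ψ ∧ ((χ ∨ ψ) ⊃ φ))) = 3 ≡ 4 = 5

5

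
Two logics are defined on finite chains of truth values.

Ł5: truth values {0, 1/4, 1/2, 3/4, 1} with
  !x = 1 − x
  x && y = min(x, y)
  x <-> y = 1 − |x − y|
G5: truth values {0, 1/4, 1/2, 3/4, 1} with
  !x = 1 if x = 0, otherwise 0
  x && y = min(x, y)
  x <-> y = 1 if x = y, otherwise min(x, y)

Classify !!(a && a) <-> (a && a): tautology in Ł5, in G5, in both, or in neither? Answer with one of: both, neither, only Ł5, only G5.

In Ł5: every assignment gives 1 — tautology.
In G5: at a = 1/4 the value is 1/4 — not a tautology.

only Ł5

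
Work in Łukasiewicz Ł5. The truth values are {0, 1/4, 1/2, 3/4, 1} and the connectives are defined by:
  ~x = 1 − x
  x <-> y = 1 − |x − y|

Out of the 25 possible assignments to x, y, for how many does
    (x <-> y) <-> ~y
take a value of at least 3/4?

value 1: 7 assignments (counts)
value 3/4: 7 assignments (counts)
value 1/2: 6 assignments
value 1/4: 3 assignments
value 0: 2 assignments
So 14 of the 25 assignments meet the threshold.

14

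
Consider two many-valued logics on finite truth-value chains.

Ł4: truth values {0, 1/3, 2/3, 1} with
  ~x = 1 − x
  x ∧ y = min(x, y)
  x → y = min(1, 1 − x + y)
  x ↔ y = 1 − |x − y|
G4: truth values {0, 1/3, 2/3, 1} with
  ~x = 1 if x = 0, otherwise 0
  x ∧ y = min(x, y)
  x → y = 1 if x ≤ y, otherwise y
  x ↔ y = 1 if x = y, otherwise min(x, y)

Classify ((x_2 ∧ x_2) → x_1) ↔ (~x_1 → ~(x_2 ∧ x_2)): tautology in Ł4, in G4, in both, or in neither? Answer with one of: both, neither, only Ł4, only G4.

only Ł4

In Ł4: every assignment gives 1 — tautology.
In G4: at x_1 = 1/3, x_2 = 2/3 the value is 1/3 — not a tautology.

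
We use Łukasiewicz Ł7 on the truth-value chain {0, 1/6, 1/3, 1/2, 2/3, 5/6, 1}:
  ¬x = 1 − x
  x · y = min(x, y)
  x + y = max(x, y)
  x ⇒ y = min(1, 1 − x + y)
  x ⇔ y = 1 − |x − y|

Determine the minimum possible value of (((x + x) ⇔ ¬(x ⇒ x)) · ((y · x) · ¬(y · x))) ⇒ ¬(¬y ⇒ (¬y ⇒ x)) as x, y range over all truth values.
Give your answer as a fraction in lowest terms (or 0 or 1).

1/2

Take x = 1/2, y = 1/2:
x + x = 1/2 + 1/2 = 1/2
x ⇒ x = 1/2 ⇒ 1/2 = 1
¬(x ⇒ x) = ¬1 = 0
(x + x) ⇔ ¬(x ⇒ x) = 1/2 ⇔ 0 = 1/2
y · x = 1/2 · 1/2 = 1/2
y · x = 1/2 · 1/2 = 1/2
¬(y · x) = ¬1/2 = 1/2
(y · x) · ¬(y · x) = 1/2 · 1/2 = 1/2
((x + x) ⇔ ¬(x ⇒ x)) · ((y · x) · ¬(y · x)) = 1/2 · 1/2 = 1/2
¬y = ¬1/2 = 1/2
¬y = ¬1/2 = 1/2
¬y ⇒ x = 1/2 ⇒ 1/2 = 1
¬y ⇒ (¬y ⇒ x) = 1/2 ⇒ 1 = 1
¬(¬y ⇒ (¬y ⇒ x)) = ¬1 = 0
(((x + x) ⇔ ¬(x ⇒ x)) · ((y · x) · ¬(y · x))) ⇒ ¬(¬y ⇒ (¬y ⇒ x)) = 1/2 ⇒ 0 = 1/2
No assignment yields a value below 1/2, so this is the minimum.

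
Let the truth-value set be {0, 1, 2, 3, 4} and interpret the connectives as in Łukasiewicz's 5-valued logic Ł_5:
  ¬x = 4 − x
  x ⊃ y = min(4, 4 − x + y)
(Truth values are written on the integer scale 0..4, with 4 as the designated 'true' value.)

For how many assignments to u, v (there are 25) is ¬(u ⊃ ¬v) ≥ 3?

3

value 4: 1 assignment (counts)
value 3: 2 assignments (counts)
value 2: 3 assignments
value 1: 4 assignments
value 0: 15 assignments
So 3 of the 25 assignments meet the threshold.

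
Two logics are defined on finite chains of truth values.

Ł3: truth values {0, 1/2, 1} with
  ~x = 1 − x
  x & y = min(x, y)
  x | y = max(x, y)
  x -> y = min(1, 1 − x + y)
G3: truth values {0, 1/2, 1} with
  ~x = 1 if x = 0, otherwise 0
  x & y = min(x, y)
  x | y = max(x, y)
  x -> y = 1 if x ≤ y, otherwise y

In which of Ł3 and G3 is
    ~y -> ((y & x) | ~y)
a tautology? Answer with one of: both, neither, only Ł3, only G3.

In Ł3: every assignment gives 1 — tautology.
In G3: every assignment gives 1 — tautology.

both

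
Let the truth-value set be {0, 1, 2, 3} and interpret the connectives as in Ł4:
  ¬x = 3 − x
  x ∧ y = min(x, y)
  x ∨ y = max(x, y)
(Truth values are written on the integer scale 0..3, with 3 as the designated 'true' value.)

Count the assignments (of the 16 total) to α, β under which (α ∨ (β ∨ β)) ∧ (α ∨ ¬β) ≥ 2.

α = 0, β = 0 ↦ 0  <
α = 0, β = 1 ↦ 1  <
α = 0, β = 2 ↦ 1  <
α = 0, β = 3 ↦ 0  <
α = 1, β = 0 ↦ 1  <
α = 1, β = 1 ↦ 1  <
α = 1, β = 2 ↦ 1  <
α = 1, β = 3 ↦ 1  <
α = 2, β = 0 ↦ 2  ≥
α = 2, β = 1 ↦ 2  ≥
α = 2, β = 2 ↦ 2  ≥
α = 2, β = 3 ↦ 2  ≥
α = 3, β = 0 ↦ 3  ≥
α = 3, β = 1 ↦ 3  ≥
α = 3, β = 2 ↦ 3  ≥
α = 3, β = 3 ↦ 3  ≥
So 8 of the 16 assignments meet the threshold.

8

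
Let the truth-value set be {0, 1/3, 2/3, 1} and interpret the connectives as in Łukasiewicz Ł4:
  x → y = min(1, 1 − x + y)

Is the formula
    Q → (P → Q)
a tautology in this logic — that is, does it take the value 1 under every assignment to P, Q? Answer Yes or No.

Yes

P = 0, Q = 0 ↦ 1
P = 0, Q = 1/3 ↦ 1
P = 0, Q = 2/3 ↦ 1
P = 0, Q = 1 ↦ 1
P = 1/3, Q = 0 ↦ 1
P = 1/3, Q = 1/3 ↦ 1
P = 1/3, Q = 2/3 ↦ 1
P = 1/3, Q = 1 ↦ 1
P = 2/3, Q = 0 ↦ 1
P = 2/3, Q = 1/3 ↦ 1
P = 2/3, Q = 2/3 ↦ 1
P = 2/3, Q = 1 ↦ 1
P = 1, Q = 0 ↦ 1
P = 1, Q = 1/3 ↦ 1
P = 1, Q = 2/3 ↦ 1
P = 1, Q = 1 ↦ 1
Every assignment gives a value ≥ 1.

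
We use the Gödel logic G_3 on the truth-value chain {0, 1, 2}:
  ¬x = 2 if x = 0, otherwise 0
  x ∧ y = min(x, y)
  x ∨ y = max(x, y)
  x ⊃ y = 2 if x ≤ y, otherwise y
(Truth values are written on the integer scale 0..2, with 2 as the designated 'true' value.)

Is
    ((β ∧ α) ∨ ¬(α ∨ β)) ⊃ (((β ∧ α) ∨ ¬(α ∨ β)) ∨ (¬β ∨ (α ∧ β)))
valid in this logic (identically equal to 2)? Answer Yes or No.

Yes

α = 0, β = 0 ↦ 2
α = 0, β = 1 ↦ 2
α = 0, β = 2 ↦ 2
α = 1, β = 0 ↦ 2
α = 1, β = 1 ↦ 2
α = 1, β = 2 ↦ 2
α = 2, β = 0 ↦ 2
α = 2, β = 1 ↦ 2
α = 2, β = 2 ↦ 2
Every assignment gives a value ≥ 2.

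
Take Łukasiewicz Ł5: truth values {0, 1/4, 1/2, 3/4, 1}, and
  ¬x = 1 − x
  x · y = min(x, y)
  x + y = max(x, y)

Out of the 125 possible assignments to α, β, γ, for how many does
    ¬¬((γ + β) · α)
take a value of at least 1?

value 1: 9 assignments (counts)
value 3/4: 23 assignments
value 1/2: 31 assignments
value 1/4: 33 assignments
value 0: 29 assignments
So 9 of the 125 assignments meet the threshold.

9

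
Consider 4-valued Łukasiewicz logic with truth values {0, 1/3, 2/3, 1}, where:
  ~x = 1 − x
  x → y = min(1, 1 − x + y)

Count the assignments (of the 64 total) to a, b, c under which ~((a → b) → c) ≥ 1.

value 1: 10 assignments (counts)
value 2/3: 13 assignments
value 1/3: 15 assignments
value 0: 26 assignments
So 10 of the 64 assignments meet the threshold.

10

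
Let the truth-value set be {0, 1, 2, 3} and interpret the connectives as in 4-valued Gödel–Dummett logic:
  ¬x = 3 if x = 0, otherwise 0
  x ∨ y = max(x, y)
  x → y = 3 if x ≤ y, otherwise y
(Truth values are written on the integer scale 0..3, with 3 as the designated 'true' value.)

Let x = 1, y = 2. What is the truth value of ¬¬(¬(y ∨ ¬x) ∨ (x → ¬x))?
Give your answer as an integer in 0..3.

¬x = ¬1 = 0
y ∨ ¬x = 2 ∨ 0 = 2
¬(y ∨ ¬x) = ¬2 = 0
¬x = ¬1 = 0
x → ¬x = 1 → 0 = 0
¬(y ∨ ¬x) ∨ (x → ¬x) = 0 ∨ 0 = 0
¬(¬(y ∨ ¬x) ∨ (x → ¬x)) = ¬0 = 3
¬¬(¬(y ∨ ¬x) ∨ (x → ¬x)) = ¬3 = 0

0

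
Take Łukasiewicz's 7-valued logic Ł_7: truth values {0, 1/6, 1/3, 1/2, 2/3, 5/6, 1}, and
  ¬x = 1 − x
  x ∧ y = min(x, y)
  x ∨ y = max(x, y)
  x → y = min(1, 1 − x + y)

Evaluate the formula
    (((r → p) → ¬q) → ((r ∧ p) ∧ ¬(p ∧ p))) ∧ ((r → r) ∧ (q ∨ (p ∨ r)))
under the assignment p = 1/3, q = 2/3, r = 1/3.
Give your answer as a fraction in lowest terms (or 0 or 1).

r → p = 1/3 → 1/3 = 1
¬q = ¬2/3 = 1/3
(r → p) → ¬q = 1 → 1/3 = 1/3
r ∧ p = 1/3 ∧ 1/3 = 1/3
p ∧ p = 1/3 ∧ 1/3 = 1/3
¬(p ∧ p) = ¬1/3 = 2/3
(r ∧ p) ∧ ¬(p ∧ p) = 1/3 ∧ 2/3 = 1/3
((r → p) → ¬q) → ((r ∧ p) ∧ ¬(p ∧ p)) = 1/3 → 1/3 = 1
r → r = 1/3 → 1/3 = 1
p ∨ r = 1/3 ∨ 1/3 = 1/3
q ∨ (p ∨ r) = 2/3 ∨ 1/3 = 2/3
(r → r) ∧ (q ∨ (p ∨ r)) = 1 ∧ 2/3 = 2/3
(((r → p) → ¬q) → ((r ∧ p) ∧ ¬(p ∧ p))) ∧ ((r → r) ∧ (q ∨ (p ∨ r))) = 1 ∧ 2/3 = 2/3

2/3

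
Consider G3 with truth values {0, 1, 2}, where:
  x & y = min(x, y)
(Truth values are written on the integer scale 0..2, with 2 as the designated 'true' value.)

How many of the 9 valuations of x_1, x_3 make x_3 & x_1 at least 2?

x_1 = 0, x_3 = 0 ↦ 0  <
x_1 = 0, x_3 = 1 ↦ 0  <
x_1 = 0, x_3 = 2 ↦ 0  <
x_1 = 1, x_3 = 0 ↦ 0  <
x_1 = 1, x_3 = 1 ↦ 1  <
x_1 = 1, x_3 = 2 ↦ 1  <
x_1 = 2, x_3 = 0 ↦ 0  <
x_1 = 2, x_3 = 1 ↦ 1  <
x_1 = 2, x_3 = 2 ↦ 2  ≥
So 1 of the 9 assignments meets the threshold.

1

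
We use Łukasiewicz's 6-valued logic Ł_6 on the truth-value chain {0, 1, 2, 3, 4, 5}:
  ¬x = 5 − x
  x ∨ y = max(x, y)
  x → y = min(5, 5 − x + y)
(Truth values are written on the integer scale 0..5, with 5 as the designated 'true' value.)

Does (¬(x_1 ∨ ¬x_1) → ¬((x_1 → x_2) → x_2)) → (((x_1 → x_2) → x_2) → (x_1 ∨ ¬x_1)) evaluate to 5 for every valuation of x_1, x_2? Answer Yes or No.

At x_1 = 1, x_2 = 0, for instance:
¬x_1 = ¬1 = 4
x_1 ∨ ¬x_1 = 1 ∨ 4 = 4
¬(x_1 ∨ ¬x_1) = ¬4 = 1
x_1 → x_2 = 1 → 0 = 4
(x_1 → x_2) → x_2 = 4 → 0 = 1
¬((x_1 → x_2) → x_2) = ¬1 = 4
¬(x_1 ∨ ¬x_1) → ¬((x_1 → x_2) → x_2) = 1 → 4 = 5
((x_1 → x_2) → x_2) → (x_1 ∨ ¬x_1) = 1 → 4 = 5
(¬(x_1 ∨ ¬x_1) → ¬((x_1 → x_2) → x_2)) → (((x_1 → x_2) → x_2) → (x_1 ∨ ¬x_1)) = 5 → 5 = 5
and checking the remaining 35 assignments likewise gives ≥ 5 in every case.

Yes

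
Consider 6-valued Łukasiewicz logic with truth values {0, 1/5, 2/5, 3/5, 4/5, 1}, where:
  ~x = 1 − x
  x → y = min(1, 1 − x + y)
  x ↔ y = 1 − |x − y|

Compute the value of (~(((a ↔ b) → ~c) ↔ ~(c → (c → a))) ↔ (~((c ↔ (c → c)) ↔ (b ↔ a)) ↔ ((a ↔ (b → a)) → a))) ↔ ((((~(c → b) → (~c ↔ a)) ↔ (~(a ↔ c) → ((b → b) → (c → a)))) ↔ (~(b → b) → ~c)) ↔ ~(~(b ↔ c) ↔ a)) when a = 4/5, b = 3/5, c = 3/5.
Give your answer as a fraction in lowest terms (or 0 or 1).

4/5

a ↔ b = 4/5 ↔ 3/5 = 4/5
~c = ~3/5 = 2/5
(a ↔ b) → ~c = 4/5 → 2/5 = 3/5
c → a = 3/5 → 4/5 = 1
c → (c → a) = 3/5 → 1 = 1
~(c → (c → a)) = ~1 = 0
((a ↔ b) → ~c) ↔ ~(c → (c → a)) = 3/5 ↔ 0 = 2/5
~(((a ↔ b) → ~c) ↔ ~(c → (c → a))) = ~2/5 = 3/5
c → c = 3/5 → 3/5 = 1
c ↔ (c → c) = 3/5 ↔ 1 = 3/5
b ↔ a = 3/5 ↔ 4/5 = 4/5
(c ↔ (c → c)) ↔ (b ↔ a) = 3/5 ↔ 4/5 = 4/5
~((c ↔ (c → c)) ↔ (b ↔ a)) = ~4/5 = 1/5
b → a = 3/5 → 4/5 = 1
a ↔ (b → a) = 4/5 ↔ 1 = 4/5
(a ↔ (b → a)) → a = 4/5 → 4/5 = 1
~((c ↔ (c → c)) ↔ (b ↔ a)) ↔ ((a ↔ (b → a)) → a) = 1/5 ↔ 1 = 1/5
~(((a ↔ b) → ~c) ↔ ~(c → (c → a))) ↔ (~((c ↔ (c → c)) ↔ (b ↔ a)) ↔ ((a ↔ (b → a)) → a)) = 3/5 ↔ 1/5 = 3/5
c → b = 3/5 → 3/5 = 1
~(c → b) = ~1 = 0
~c = ~3/5 = 2/5
~c ↔ a = 2/5 ↔ 4/5 = 3/5
~(c → b) → (~c ↔ a) = 0 → 3/5 = 1
a ↔ c = 4/5 ↔ 3/5 = 4/5
~(a ↔ c) = ~4/5 = 1/5
b → b = 3/5 → 3/5 = 1
c → a = 3/5 → 4/5 = 1
(b → b) → (c → a) = 1 → 1 = 1
~(a ↔ c) → ((b → b) → (c → a)) = 1/5 → 1 = 1
(~(c → b) → (~c ↔ a)) ↔ (~(a ↔ c) → ((b → b) → (c → a))) = 1 ↔ 1 = 1
b → b = 3/5 → 3/5 = 1
~(b → b) = ~1 = 0
~c = ~3/5 = 2/5
~(b → b) → ~c = 0 → 2/5 = 1
((~(c → b) → (~c ↔ a)) ↔ (~(a ↔ c) → ((b → b) → (c → a)))) ↔ (~(b → b) → ~c) = 1 ↔ 1 = 1
b ↔ c = 3/5 ↔ 3/5 = 1
~(b ↔ c) = ~1 = 0
~(b ↔ c) ↔ a = 0 ↔ 4/5 = 1/5
~(~(b ↔ c) ↔ a) = ~1/5 = 4/5
(((~(c → b) → (~c ↔ a)) ↔ (~(a ↔ c) → ((b → b) → (c → a)))) ↔ (~(b → b) → ~c)) ↔ ~(~(b ↔ c) ↔ a) = 1 ↔ 4/5 = 4/5
(~(((a ↔ b) → ~c) ↔ ~(c → (c → a))) ↔ (~((c ↔ (c → c)) ↔ (b ↔ a)) ↔ ((a ↔ (b → a)) → a))) ↔ ((((~(c → b) → (~c ↔ a)) ↔ (~(a ↔ c) → ((b → b) → (c → a)))) ↔ (~(b → b) → ~c)) ↔ ~(~(b ↔ c) ↔ a)) = 3/5 ↔ 4/5 = 4/5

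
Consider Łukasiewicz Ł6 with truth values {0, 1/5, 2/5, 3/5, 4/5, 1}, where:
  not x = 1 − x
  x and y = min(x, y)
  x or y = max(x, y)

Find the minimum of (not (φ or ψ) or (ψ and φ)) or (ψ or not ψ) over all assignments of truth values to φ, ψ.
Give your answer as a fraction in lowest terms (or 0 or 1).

3/5

Take φ = 0, ψ = 2/5:
φ or ψ = 0 or 2/5 = 2/5
not (φ or ψ) = not 2/5 = 3/5
ψ and φ = 2/5 and 0 = 0
not (φ or ψ) or (ψ and φ) = 3/5 or 0 = 3/5
not ψ = not 2/5 = 3/5
ψ or not ψ = 2/5 or 3/5 = 3/5
(not (φ or ψ) or (ψ and φ)) or (ψ or not ψ) = 3/5 or 3/5 = 3/5
No assignment yields a value below 3/5, so this is the minimum.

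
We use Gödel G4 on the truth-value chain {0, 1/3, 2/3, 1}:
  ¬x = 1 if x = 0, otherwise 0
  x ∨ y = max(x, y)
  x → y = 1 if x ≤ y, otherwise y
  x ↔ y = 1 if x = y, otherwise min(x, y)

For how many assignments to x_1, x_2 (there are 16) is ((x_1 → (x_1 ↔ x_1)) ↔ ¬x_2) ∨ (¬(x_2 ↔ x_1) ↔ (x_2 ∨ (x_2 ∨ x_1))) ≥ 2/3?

6

x_1 = 0, x_2 = 0 ↦ 1  ≥
x_1 = 0, x_2 = 1/3 ↦ 1/3  <
x_1 = 0, x_2 = 2/3 ↦ 2/3  ≥
x_1 = 0, x_2 = 1 ↦ 1  ≥
x_1 = 1/3, x_2 = 0 ↦ 1  ≥
x_1 = 1/3, x_2 = 1/3 ↦ 0  <
x_1 = 1/3, x_2 = 2/3 ↦ 0  <
x_1 = 1/3, x_2 = 1 ↦ 0  <
x_1 = 2/3, x_2 = 0 ↦ 1  ≥
x_1 = 2/3, x_2 = 1/3 ↦ 0  <
x_1 = 2/3, x_2 = 2/3 ↦ 0  <
x_1 = 2/3, x_2 = 1 ↦ 0  <
x_1 = 1, x_2 = 0 ↦ 1  ≥
x_1 = 1, x_2 = 1/3 ↦ 0  <
x_1 = 1, x_2 = 2/3 ↦ 0  <
x_1 = 1, x_2 = 1 ↦ 0  <
So 6 of the 16 assignments meet the threshold.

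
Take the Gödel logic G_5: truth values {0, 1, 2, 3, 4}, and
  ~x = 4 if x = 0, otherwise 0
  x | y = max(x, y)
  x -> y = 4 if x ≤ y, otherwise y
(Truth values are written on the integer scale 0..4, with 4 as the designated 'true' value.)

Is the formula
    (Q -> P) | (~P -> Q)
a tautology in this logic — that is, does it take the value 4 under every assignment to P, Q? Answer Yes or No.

No

Counterexample: take P = 0, Q = 1.
Q -> P = 1 -> 0 = 0
~P = ~0 = 4
~P -> Q = 4 -> 1 = 1
(Q -> P) | (~P -> Q) = 0 | 1 = 1
This gives 1 ≠ 4.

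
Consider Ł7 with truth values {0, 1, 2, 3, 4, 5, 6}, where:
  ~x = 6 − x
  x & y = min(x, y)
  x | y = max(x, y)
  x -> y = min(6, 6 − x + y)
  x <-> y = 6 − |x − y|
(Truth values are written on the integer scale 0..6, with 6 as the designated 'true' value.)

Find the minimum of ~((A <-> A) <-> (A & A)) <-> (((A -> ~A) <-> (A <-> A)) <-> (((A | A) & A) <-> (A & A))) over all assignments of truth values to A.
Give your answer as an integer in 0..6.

3

Take A = 3:
A <-> A = 3 <-> 3 = 6
A & A = 3 & 3 = 3
(A <-> A) <-> (A & A) = 6 <-> 3 = 3
~((A <-> A) <-> (A & A)) = ~3 = 3
~A = ~3 = 3
A -> ~A = 3 -> 3 = 6
A <-> A = 3 <-> 3 = 6
(A -> ~A) <-> (A <-> A) = 6 <-> 6 = 6
A | A = 3 | 3 = 3
(A | A) & A = 3 & 3 = 3
A & A = 3 & 3 = 3
((A | A) & A) <-> (A & A) = 3 <-> 3 = 6
((A -> ~A) <-> (A <-> A)) <-> (((A | A) & A) <-> (A & A)) = 6 <-> 6 = 6
~((A <-> A) <-> (A & A)) <-> (((A -> ~A) <-> (A <-> A)) <-> (((A | A) & A) <-> (A & A))) = 3 <-> 6 = 3
No assignment yields a value below 3, so this is the minimum.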